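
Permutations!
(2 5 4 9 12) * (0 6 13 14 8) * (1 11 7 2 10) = [6, 11, 5, 3, 9, 4, 13, 2, 0, 12, 1, 7, 10, 14, 8] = (0 6 13 14 8)(1 11 7 2 5 4 9 12 10)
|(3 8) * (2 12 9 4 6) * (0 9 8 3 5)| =|(0 9 4 6 2 12 8 5)| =8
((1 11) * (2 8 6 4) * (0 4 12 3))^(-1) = ((0 4 2 8 6 12 3)(1 11))^(-1) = (0 3 12 6 8 2 4)(1 11)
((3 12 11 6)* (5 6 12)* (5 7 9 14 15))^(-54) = ((3 7 9 14 15 5 6)(11 12))^(-54) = (3 9 15 6 7 14 5)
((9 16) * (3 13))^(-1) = ((3 13)(9 16))^(-1) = (3 13)(9 16)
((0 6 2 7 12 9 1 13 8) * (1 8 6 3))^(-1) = ((0 3 1 13 6 2 7 12 9 8))^(-1) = (0 8 9 12 7 2 6 13 1 3)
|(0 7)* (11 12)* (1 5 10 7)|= 10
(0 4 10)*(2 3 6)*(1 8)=[4, 8, 3, 6, 10, 5, 2, 7, 1, 9, 0]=(0 4 10)(1 8)(2 3 6)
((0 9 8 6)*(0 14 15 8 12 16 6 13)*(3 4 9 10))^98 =(0 3 9 16 14 8)(4 12 6 15 13 10)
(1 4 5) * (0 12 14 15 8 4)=[12, 0, 2, 3, 5, 1, 6, 7, 4, 9, 10, 11, 14, 13, 15, 8]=(0 12 14 15 8 4 5 1)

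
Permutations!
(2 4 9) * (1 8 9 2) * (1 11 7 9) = (1 8)(2 4)(7 9 11) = [0, 8, 4, 3, 2, 5, 6, 9, 1, 11, 10, 7]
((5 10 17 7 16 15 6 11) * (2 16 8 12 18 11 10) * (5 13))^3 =(2 6 7 18 5 15 17 12 13 16 10 8 11)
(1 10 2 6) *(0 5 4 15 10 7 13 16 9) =(0 5 4 15 10 2 6 1 7 13 16 9) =[5, 7, 6, 3, 15, 4, 1, 13, 8, 0, 2, 11, 12, 16, 14, 10, 9]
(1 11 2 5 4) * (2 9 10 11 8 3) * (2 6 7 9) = (1 8 3 6 7 9 10 11 2 5 4) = [0, 8, 5, 6, 1, 4, 7, 9, 3, 10, 11, 2]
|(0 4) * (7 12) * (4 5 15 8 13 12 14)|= 9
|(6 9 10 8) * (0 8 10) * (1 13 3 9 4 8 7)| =|(0 7 1 13 3 9)(4 8 6)| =6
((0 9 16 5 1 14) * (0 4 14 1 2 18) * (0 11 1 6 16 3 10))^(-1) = ((0 9 3 10)(1 6 16 5 2 18 11)(4 14))^(-1) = (0 10 3 9)(1 11 18 2 5 16 6)(4 14)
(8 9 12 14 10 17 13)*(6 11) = (6 11)(8 9 12 14 10 17 13) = [0, 1, 2, 3, 4, 5, 11, 7, 9, 12, 17, 6, 14, 8, 10, 15, 16, 13]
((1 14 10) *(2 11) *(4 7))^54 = ((1 14 10)(2 11)(4 7))^54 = (14)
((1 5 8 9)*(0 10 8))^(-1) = (0 5 1 9 8 10)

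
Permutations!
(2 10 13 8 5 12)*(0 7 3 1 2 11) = [7, 2, 10, 1, 4, 12, 6, 3, 5, 9, 13, 0, 11, 8] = (0 7 3 1 2 10 13 8 5 12 11)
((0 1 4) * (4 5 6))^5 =(6)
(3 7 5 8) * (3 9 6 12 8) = [0, 1, 2, 7, 4, 3, 12, 5, 9, 6, 10, 11, 8] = (3 7 5)(6 12 8 9)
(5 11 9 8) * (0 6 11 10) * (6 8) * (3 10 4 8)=[3, 1, 2, 10, 8, 4, 11, 7, 5, 6, 0, 9]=(0 3 10)(4 8 5)(6 11 9)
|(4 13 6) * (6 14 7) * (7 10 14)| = |(4 13 7 6)(10 14)| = 4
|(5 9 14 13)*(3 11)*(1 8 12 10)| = 4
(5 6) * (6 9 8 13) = (5 9 8 13 6) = [0, 1, 2, 3, 4, 9, 5, 7, 13, 8, 10, 11, 12, 6]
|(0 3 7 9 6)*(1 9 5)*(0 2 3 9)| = |(0 9 6 2 3 7 5 1)| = 8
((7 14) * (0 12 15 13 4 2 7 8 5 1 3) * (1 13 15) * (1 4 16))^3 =((0 12 4 2 7 14 8 5 13 16 1 3))^3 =(0 2 8 16)(1 12 7 5)(3 4 14 13)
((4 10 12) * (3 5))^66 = (12)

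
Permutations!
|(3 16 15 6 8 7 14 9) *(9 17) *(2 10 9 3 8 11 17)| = |(2 10 9 8 7 14)(3 16 15 6 11 17)| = 6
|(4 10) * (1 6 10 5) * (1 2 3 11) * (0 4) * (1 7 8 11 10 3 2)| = |(0 4 5 1 6 3 10)(7 8 11)| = 21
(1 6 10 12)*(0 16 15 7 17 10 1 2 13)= (0 16 15 7 17 10 12 2 13)(1 6)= [16, 6, 13, 3, 4, 5, 1, 17, 8, 9, 12, 11, 2, 0, 14, 7, 15, 10]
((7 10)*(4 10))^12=((4 10 7))^12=(10)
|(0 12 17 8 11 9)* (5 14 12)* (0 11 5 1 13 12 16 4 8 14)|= 10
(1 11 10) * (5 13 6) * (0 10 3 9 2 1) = (0 10)(1 11 3 9 2)(5 13 6) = [10, 11, 1, 9, 4, 13, 5, 7, 8, 2, 0, 3, 12, 6]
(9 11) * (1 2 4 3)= (1 2 4 3)(9 11)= [0, 2, 4, 1, 3, 5, 6, 7, 8, 11, 10, 9]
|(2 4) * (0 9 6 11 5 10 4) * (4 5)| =6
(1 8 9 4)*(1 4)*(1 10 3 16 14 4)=(1 8 9 10 3 16 14 4)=[0, 8, 2, 16, 1, 5, 6, 7, 9, 10, 3, 11, 12, 13, 4, 15, 14]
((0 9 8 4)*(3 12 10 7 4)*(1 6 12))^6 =(0 12 8 7 1)(3 4 6 9 10)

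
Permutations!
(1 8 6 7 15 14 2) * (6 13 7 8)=(1 6 8 13 7 15 14 2)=[0, 6, 1, 3, 4, 5, 8, 15, 13, 9, 10, 11, 12, 7, 2, 14]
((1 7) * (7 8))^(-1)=(1 7 8)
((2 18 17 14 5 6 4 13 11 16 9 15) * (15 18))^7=(2 15)(4 14 9 13 5 18 11 6 17 16)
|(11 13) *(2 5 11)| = 4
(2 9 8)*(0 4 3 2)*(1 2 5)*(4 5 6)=[5, 2, 9, 6, 3, 1, 4, 7, 0, 8]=(0 5 1 2 9 8)(3 6 4)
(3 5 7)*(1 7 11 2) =(1 7 3 5 11 2) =[0, 7, 1, 5, 4, 11, 6, 3, 8, 9, 10, 2]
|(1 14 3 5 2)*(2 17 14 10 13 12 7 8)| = 28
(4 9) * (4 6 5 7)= (4 9 6 5 7)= [0, 1, 2, 3, 9, 7, 5, 4, 8, 6]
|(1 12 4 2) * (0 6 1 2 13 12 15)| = 12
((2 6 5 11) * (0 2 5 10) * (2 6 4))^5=((0 6 10)(2 4)(5 11))^5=(0 10 6)(2 4)(5 11)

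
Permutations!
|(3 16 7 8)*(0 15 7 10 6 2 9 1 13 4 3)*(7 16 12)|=|(0 15 16 10 6 2 9 1 13 4 3 12 7 8)|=14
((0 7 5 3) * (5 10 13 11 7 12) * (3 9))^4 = ((0 12 5 9 3)(7 10 13 11))^4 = (13)(0 3 9 5 12)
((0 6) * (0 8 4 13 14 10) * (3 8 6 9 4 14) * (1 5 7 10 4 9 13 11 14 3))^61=((0 13 1 5 7 10)(3 8)(4 11 14))^61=(0 13 1 5 7 10)(3 8)(4 11 14)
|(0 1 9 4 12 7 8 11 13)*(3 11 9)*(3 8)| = |(0 1 8 9 4 12 7 3 11 13)| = 10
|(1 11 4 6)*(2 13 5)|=|(1 11 4 6)(2 13 5)|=12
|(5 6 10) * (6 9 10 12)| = 6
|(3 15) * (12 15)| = |(3 12 15)| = 3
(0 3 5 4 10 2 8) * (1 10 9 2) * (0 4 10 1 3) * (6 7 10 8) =(2 6 7 10 3 5 8 4 9) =[0, 1, 6, 5, 9, 8, 7, 10, 4, 2, 3]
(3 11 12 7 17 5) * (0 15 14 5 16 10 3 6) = (0 15 14 5 6)(3 11 12 7 17 16 10) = [15, 1, 2, 11, 4, 6, 0, 17, 8, 9, 3, 12, 7, 13, 5, 14, 10, 16]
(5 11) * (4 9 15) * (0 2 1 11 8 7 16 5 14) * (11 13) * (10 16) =[2, 13, 1, 3, 9, 8, 6, 10, 7, 15, 16, 14, 12, 11, 0, 4, 5] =(0 2 1 13 11 14)(4 9 15)(5 8 7 10 16)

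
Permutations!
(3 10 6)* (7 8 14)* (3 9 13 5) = (3 10 6 9 13 5)(7 8 14) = [0, 1, 2, 10, 4, 3, 9, 8, 14, 13, 6, 11, 12, 5, 7]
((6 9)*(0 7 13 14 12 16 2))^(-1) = ((0 7 13 14 12 16 2)(6 9))^(-1) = (0 2 16 12 14 13 7)(6 9)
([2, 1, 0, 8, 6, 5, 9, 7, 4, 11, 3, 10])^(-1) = (0 2)(3 10 11 9 6 4 8)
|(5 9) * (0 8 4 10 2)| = |(0 8 4 10 2)(5 9)| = 10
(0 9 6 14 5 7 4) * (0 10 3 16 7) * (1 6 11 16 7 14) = (0 9 11 16 14 5)(1 6)(3 7 4 10) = [9, 6, 2, 7, 10, 0, 1, 4, 8, 11, 3, 16, 12, 13, 5, 15, 14]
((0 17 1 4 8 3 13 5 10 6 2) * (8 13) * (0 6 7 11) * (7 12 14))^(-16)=(0 10 17 12 1 14 4 7 13 11 5)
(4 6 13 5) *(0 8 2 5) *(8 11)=(0 11 8 2 5 4 6 13)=[11, 1, 5, 3, 6, 4, 13, 7, 2, 9, 10, 8, 12, 0]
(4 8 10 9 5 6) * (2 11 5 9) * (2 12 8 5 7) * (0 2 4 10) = (0 2 11 7 4 5 6 10 12 8) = [2, 1, 11, 3, 5, 6, 10, 4, 0, 9, 12, 7, 8]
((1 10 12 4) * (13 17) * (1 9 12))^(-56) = ((1 10)(4 9 12)(13 17))^(-56) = (17)(4 9 12)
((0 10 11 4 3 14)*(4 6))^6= ((0 10 11 6 4 3 14))^6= (0 14 3 4 6 11 10)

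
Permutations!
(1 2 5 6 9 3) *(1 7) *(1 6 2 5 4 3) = [0, 5, 4, 7, 3, 2, 9, 6, 8, 1] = (1 5 2 4 3 7 6 9)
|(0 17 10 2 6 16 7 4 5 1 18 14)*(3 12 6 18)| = |(0 17 10 2 18 14)(1 3 12 6 16 7 4 5)| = 24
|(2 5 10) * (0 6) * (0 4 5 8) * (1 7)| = |(0 6 4 5 10 2 8)(1 7)| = 14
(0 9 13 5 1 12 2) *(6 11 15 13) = (0 9 6 11 15 13 5 1 12 2) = [9, 12, 0, 3, 4, 1, 11, 7, 8, 6, 10, 15, 2, 5, 14, 13]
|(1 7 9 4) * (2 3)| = 4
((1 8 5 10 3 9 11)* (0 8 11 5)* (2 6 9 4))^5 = (0 8)(1 11)(2 3 5 6 4 10 9)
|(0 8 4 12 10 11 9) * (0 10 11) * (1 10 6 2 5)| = |(0 8 4 12 11 9 6 2 5 1 10)| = 11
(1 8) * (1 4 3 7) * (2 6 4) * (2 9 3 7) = (1 8 9 3 2 6 4 7) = [0, 8, 6, 2, 7, 5, 4, 1, 9, 3]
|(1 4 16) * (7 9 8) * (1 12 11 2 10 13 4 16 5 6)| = 30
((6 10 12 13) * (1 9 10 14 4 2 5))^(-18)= ((1 9 10 12 13 6 14 4 2 5))^(-18)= (1 10 13 14 2)(4 5 9 12 6)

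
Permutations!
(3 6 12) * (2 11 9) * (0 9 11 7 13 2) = (0 9)(2 7 13)(3 6 12) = [9, 1, 7, 6, 4, 5, 12, 13, 8, 0, 10, 11, 3, 2]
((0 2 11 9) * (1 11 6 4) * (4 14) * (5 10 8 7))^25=(0 2 6 14 4 1 11 9)(5 10 8 7)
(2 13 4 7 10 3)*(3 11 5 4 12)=(2 13 12 3)(4 7 10 11 5)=[0, 1, 13, 2, 7, 4, 6, 10, 8, 9, 11, 5, 3, 12]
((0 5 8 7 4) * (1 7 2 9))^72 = (9)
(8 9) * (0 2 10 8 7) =(0 2 10 8 9 7) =[2, 1, 10, 3, 4, 5, 6, 0, 9, 7, 8]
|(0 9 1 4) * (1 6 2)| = 6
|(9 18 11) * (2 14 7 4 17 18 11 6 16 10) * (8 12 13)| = 18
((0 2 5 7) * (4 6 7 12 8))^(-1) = (0 7 6 4 8 12 5 2)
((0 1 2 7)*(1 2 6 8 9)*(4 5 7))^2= ((0 2 4 5 7)(1 6 8 9))^2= (0 4 7 2 5)(1 8)(6 9)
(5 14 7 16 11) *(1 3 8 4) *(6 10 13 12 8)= (1 3 6 10 13 12 8 4)(5 14 7 16 11)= [0, 3, 2, 6, 1, 14, 10, 16, 4, 9, 13, 5, 8, 12, 7, 15, 11]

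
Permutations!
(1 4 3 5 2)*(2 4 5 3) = (1 5 4 2) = [0, 5, 1, 3, 2, 4]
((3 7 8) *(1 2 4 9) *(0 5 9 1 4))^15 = ((0 5 9 4 1 2)(3 7 8))^15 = (0 4)(1 5)(2 9)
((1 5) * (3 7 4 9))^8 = ((1 5)(3 7 4 9))^8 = (9)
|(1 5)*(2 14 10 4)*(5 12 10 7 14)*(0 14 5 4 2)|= 9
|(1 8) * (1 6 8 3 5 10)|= 4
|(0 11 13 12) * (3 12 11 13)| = |(0 13 11 3 12)| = 5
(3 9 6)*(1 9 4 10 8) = (1 9 6 3 4 10 8) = [0, 9, 2, 4, 10, 5, 3, 7, 1, 6, 8]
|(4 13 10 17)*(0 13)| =5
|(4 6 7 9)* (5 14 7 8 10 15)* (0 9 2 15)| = |(0 9 4 6 8 10)(2 15 5 14 7)| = 30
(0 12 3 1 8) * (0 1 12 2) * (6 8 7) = (0 2)(1 7 6 8)(3 12) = [2, 7, 0, 12, 4, 5, 8, 6, 1, 9, 10, 11, 3]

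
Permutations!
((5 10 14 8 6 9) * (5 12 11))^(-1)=(5 11 12 9 6 8 14 10)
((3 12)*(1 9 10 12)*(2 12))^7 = ((1 9 10 2 12 3))^7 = (1 9 10 2 12 3)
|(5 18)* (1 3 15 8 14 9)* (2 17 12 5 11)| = 6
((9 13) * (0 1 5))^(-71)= ((0 1 5)(9 13))^(-71)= (0 1 5)(9 13)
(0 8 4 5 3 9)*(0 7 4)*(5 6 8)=(0 5 3 9 7 4 6 8)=[5, 1, 2, 9, 6, 3, 8, 4, 0, 7]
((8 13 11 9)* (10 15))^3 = ((8 13 11 9)(10 15))^3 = (8 9 11 13)(10 15)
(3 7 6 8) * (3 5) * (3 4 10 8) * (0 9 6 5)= (0 9 6 3 7 5 4 10 8)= [9, 1, 2, 7, 10, 4, 3, 5, 0, 6, 8]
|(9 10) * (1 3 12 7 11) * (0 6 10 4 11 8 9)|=24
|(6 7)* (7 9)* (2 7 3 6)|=|(2 7)(3 6 9)|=6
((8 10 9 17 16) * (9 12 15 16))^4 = ((8 10 12 15 16)(9 17))^4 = (17)(8 16 15 12 10)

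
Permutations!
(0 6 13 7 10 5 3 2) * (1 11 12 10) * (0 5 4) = [6, 11, 5, 2, 0, 3, 13, 1, 8, 9, 4, 12, 10, 7] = (0 6 13 7 1 11 12 10 4)(2 5 3)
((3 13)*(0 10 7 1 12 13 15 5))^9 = (15)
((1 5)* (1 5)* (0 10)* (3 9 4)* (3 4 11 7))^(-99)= ((0 10)(3 9 11 7))^(-99)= (0 10)(3 9 11 7)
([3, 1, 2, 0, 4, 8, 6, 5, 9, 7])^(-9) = (0 3)(5 7 9 8)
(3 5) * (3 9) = (3 5 9) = [0, 1, 2, 5, 4, 9, 6, 7, 8, 3]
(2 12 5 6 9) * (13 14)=[0, 1, 12, 3, 4, 6, 9, 7, 8, 2, 10, 11, 5, 14, 13]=(2 12 5 6 9)(13 14)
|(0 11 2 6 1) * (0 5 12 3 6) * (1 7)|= 6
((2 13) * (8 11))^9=((2 13)(8 11))^9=(2 13)(8 11)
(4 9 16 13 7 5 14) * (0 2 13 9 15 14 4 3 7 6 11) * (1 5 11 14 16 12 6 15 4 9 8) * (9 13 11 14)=(0 2 11)(1 5 13 15 16 8)(3 7 14)(6 9 12)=[2, 5, 11, 7, 4, 13, 9, 14, 1, 12, 10, 0, 6, 15, 3, 16, 8]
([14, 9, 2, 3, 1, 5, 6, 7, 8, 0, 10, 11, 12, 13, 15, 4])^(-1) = (0 9 1 4 15 14)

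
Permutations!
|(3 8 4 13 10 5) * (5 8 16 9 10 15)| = 9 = |(3 16 9 10 8 4 13 15 5)|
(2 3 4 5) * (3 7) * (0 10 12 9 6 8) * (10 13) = (0 13 10 12 9 6 8)(2 7 3 4 5) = [13, 1, 7, 4, 5, 2, 8, 3, 0, 6, 12, 11, 9, 10]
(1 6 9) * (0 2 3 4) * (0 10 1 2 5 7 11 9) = [5, 6, 3, 4, 10, 7, 0, 11, 8, 2, 1, 9] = (0 5 7 11 9 2 3 4 10 1 6)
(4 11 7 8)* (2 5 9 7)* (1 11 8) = (1 11 2 5 9 7)(4 8) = [0, 11, 5, 3, 8, 9, 6, 1, 4, 7, 10, 2]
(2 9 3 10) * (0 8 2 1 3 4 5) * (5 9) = [8, 3, 5, 10, 9, 0, 6, 7, 2, 4, 1] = (0 8 2 5)(1 3 10)(4 9)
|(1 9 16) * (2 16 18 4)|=6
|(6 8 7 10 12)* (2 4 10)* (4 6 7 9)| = |(2 6 8 9 4 10 12 7)| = 8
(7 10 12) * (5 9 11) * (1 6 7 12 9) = (12)(1 6 7 10 9 11 5) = [0, 6, 2, 3, 4, 1, 7, 10, 8, 11, 9, 5, 12]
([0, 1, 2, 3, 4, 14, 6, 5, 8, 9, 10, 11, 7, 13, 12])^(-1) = (5 7 12 14)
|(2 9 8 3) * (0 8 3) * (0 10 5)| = 12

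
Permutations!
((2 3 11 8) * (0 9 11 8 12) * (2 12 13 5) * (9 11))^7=(0 12 8 3 2 5 13 11)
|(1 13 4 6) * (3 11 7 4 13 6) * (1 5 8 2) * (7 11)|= 15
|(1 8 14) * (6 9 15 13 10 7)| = |(1 8 14)(6 9 15 13 10 7)| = 6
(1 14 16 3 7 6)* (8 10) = (1 14 16 3 7 6)(8 10) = [0, 14, 2, 7, 4, 5, 1, 6, 10, 9, 8, 11, 12, 13, 16, 15, 3]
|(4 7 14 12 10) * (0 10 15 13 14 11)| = |(0 10 4 7 11)(12 15 13 14)| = 20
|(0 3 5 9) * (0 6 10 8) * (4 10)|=8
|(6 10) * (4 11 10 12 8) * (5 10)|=|(4 11 5 10 6 12 8)|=7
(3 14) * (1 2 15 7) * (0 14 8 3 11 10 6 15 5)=(0 14 11 10 6 15 7 1 2 5)(3 8)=[14, 2, 5, 8, 4, 0, 15, 1, 3, 9, 6, 10, 12, 13, 11, 7]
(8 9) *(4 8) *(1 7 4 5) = (1 7 4 8 9 5) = [0, 7, 2, 3, 8, 1, 6, 4, 9, 5]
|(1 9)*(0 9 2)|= |(0 9 1 2)|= 4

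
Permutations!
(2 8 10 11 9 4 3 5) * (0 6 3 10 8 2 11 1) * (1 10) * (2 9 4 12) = (0 6 3 5 11 4 1)(2 9 12) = [6, 0, 9, 5, 1, 11, 3, 7, 8, 12, 10, 4, 2]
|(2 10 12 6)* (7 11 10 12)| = |(2 12 6)(7 11 10)| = 3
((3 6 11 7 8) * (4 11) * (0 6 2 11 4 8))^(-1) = ((0 6 8 3 2 11 7))^(-1) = (0 7 11 2 3 8 6)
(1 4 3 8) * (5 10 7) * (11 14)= (1 4 3 8)(5 10 7)(11 14)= [0, 4, 2, 8, 3, 10, 6, 5, 1, 9, 7, 14, 12, 13, 11]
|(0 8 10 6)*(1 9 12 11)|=4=|(0 8 10 6)(1 9 12 11)|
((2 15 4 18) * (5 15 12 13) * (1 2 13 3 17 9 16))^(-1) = ((1 2 12 3 17 9 16)(4 18 13 5 15))^(-1) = (1 16 9 17 3 12 2)(4 15 5 13 18)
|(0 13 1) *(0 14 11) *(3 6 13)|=|(0 3 6 13 1 14 11)|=7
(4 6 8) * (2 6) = [0, 1, 6, 3, 2, 5, 8, 7, 4] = (2 6 8 4)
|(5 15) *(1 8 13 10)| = 4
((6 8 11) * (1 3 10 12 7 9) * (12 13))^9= ((1 3 10 13 12 7 9)(6 8 11))^9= (1 10 12 9 3 13 7)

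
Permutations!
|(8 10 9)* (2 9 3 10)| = 6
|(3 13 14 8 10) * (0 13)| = 6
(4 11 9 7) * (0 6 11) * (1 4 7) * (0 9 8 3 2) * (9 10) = (0 6 11 8 3 2)(1 4 10 9) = [6, 4, 0, 2, 10, 5, 11, 7, 3, 1, 9, 8]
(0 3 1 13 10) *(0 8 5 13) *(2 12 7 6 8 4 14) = (0 3 1)(2 12 7 6 8 5 13 10 4 14) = [3, 0, 12, 1, 14, 13, 8, 6, 5, 9, 4, 11, 7, 10, 2]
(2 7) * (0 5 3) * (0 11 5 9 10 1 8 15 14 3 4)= (0 9 10 1 8 15 14 3 11 5 4)(2 7)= [9, 8, 7, 11, 0, 4, 6, 2, 15, 10, 1, 5, 12, 13, 3, 14]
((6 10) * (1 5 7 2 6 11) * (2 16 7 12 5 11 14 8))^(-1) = (1 11)(2 8 14 10 6)(5 12)(7 16)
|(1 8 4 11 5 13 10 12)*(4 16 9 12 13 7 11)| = |(1 8 16 9 12)(5 7 11)(10 13)| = 30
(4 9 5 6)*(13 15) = (4 9 5 6)(13 15) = [0, 1, 2, 3, 9, 6, 4, 7, 8, 5, 10, 11, 12, 15, 14, 13]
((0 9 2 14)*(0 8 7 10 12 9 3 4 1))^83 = (0 1 4 3)(2 9 12 10 7 8 14)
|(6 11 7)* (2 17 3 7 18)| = |(2 17 3 7 6 11 18)| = 7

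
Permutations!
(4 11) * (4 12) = (4 11 12) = [0, 1, 2, 3, 11, 5, 6, 7, 8, 9, 10, 12, 4]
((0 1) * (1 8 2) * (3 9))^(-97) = (0 1 2 8)(3 9)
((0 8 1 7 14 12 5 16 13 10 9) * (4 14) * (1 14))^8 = (0 9 10 13 16 5 12 14 8)(1 4 7)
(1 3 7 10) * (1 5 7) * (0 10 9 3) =(0 10 5 7 9 3 1) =[10, 0, 2, 1, 4, 7, 6, 9, 8, 3, 5]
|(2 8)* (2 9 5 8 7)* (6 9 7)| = 6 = |(2 6 9 5 8 7)|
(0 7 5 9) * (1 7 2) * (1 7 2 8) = (0 8 1 2 7 5 9) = [8, 2, 7, 3, 4, 9, 6, 5, 1, 0]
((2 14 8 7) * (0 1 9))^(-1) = ((0 1 9)(2 14 8 7))^(-1) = (0 9 1)(2 7 8 14)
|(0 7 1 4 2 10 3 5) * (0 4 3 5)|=4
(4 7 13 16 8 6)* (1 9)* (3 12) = (1 9)(3 12)(4 7 13 16 8 6) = [0, 9, 2, 12, 7, 5, 4, 13, 6, 1, 10, 11, 3, 16, 14, 15, 8]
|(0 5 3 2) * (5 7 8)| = 6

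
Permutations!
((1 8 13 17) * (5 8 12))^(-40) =((1 12 5 8 13 17))^(-40) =(1 5 13)(8 17 12)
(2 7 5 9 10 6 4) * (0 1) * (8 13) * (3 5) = [1, 0, 7, 5, 2, 9, 4, 3, 13, 10, 6, 11, 12, 8] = (0 1)(2 7 3 5 9 10 6 4)(8 13)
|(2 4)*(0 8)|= |(0 8)(2 4)|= 2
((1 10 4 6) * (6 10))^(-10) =((1 6)(4 10))^(-10) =(10)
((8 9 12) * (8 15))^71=(8 15 12 9)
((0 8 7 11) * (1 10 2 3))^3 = (0 11 7 8)(1 3 2 10)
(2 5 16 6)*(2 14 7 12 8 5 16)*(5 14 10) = (2 16 6 10 5)(7 12 8 14) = [0, 1, 16, 3, 4, 2, 10, 12, 14, 9, 5, 11, 8, 13, 7, 15, 6]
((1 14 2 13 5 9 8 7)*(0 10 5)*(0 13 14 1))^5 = ((0 10 5 9 8 7)(2 14))^5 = (0 7 8 9 5 10)(2 14)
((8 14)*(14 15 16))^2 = (8 16)(14 15)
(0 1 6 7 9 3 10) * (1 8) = (0 8 1 6 7 9 3 10) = [8, 6, 2, 10, 4, 5, 7, 9, 1, 3, 0]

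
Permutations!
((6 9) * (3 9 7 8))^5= (9)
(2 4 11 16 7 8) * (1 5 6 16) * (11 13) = (1 5 6 16 7 8 2 4 13 11) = [0, 5, 4, 3, 13, 6, 16, 8, 2, 9, 10, 1, 12, 11, 14, 15, 7]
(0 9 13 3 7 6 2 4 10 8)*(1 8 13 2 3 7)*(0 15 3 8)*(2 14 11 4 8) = (0 9 14 11 4 10 13 7 6 2 8 15 3 1) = [9, 0, 8, 1, 10, 5, 2, 6, 15, 14, 13, 4, 12, 7, 11, 3]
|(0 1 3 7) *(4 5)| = |(0 1 3 7)(4 5)| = 4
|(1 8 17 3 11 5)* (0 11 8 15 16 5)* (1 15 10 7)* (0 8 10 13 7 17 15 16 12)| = 30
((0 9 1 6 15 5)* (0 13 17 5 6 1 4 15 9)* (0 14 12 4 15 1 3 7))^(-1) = (0 7 3 1 4 12 14)(5 17 13)(6 15 9)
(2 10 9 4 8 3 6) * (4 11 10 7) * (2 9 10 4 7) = (3 6 9 11 4 8) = [0, 1, 2, 6, 8, 5, 9, 7, 3, 11, 10, 4]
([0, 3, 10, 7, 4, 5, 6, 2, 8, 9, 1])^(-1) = [0, 10, 7, 1, 4, 5, 6, 3, 8, 9, 2]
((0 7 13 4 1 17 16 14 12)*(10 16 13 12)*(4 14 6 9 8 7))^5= ((0 4 1 17 13 14 10 16 6 9 8 7 12))^5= (0 14 8 1 16 12 13 9 4 10 7 17 6)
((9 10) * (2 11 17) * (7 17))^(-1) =((2 11 7 17)(9 10))^(-1) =(2 17 7 11)(9 10)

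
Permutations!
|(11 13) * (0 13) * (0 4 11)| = |(0 13)(4 11)| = 2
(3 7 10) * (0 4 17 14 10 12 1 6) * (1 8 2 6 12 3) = (0 4 17 14 10 1 12 8 2 6)(3 7) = [4, 12, 6, 7, 17, 5, 0, 3, 2, 9, 1, 11, 8, 13, 10, 15, 16, 14]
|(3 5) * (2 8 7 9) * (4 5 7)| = 7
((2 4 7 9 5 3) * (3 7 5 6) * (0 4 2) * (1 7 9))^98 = (0 5 6)(3 4 9)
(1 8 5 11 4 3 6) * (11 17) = (1 8 5 17 11 4 3 6) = [0, 8, 2, 6, 3, 17, 1, 7, 5, 9, 10, 4, 12, 13, 14, 15, 16, 11]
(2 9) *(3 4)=[0, 1, 9, 4, 3, 5, 6, 7, 8, 2]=(2 9)(3 4)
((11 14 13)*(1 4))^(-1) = ((1 4)(11 14 13))^(-1) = (1 4)(11 13 14)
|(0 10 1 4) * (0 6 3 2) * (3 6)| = 6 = |(0 10 1 4 3 2)|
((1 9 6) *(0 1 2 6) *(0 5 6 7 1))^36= (9)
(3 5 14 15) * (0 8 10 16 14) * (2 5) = (0 8 10 16 14 15 3 2 5) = [8, 1, 5, 2, 4, 0, 6, 7, 10, 9, 16, 11, 12, 13, 15, 3, 14]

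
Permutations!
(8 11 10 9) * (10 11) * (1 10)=[0, 10, 2, 3, 4, 5, 6, 7, 1, 8, 9, 11]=(11)(1 10 9 8)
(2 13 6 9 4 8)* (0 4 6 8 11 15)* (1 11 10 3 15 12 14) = (0 4 10 3 15)(1 11 12 14)(2 13 8)(6 9) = [4, 11, 13, 15, 10, 5, 9, 7, 2, 6, 3, 12, 14, 8, 1, 0]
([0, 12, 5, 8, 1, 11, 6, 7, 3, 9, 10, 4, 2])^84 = [0, 1, 2, 3, 4, 5, 6, 7, 8, 9, 10, 11, 12]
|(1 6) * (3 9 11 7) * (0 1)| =12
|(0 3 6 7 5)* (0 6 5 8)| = |(0 3 5 6 7 8)| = 6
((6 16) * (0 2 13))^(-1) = ((0 2 13)(6 16))^(-1) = (0 13 2)(6 16)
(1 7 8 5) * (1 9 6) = (1 7 8 5 9 6) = [0, 7, 2, 3, 4, 9, 1, 8, 5, 6]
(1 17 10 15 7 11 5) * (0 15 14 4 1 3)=(0 15 7 11 5 3)(1 17 10 14 4)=[15, 17, 2, 0, 1, 3, 6, 11, 8, 9, 14, 5, 12, 13, 4, 7, 16, 10]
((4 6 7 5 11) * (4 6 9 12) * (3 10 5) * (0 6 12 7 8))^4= (0 6 8)(3 12)(4 10)(5 9)(7 11)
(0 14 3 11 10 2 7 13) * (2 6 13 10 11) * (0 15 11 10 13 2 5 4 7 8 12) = (0 14 3 5 4 7 13 15 11 10 6 2 8 12) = [14, 1, 8, 5, 7, 4, 2, 13, 12, 9, 6, 10, 0, 15, 3, 11]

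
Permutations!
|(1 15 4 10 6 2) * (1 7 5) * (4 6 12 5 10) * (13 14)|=|(1 15 6 2 7 10 12 5)(13 14)|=8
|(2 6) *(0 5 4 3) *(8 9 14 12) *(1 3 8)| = 18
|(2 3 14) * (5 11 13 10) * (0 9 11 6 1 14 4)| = 12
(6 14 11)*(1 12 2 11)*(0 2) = (0 2 11 6 14 1 12) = [2, 12, 11, 3, 4, 5, 14, 7, 8, 9, 10, 6, 0, 13, 1]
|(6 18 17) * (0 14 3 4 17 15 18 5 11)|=|(0 14 3 4 17 6 5 11)(15 18)|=8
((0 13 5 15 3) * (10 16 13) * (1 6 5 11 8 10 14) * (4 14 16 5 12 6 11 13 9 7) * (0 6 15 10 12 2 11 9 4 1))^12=(16)(2 3 12 11 6 15 8)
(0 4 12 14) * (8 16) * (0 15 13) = (0 4 12 14 15 13)(8 16) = [4, 1, 2, 3, 12, 5, 6, 7, 16, 9, 10, 11, 14, 0, 15, 13, 8]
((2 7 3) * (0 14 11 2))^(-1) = (0 3 7 2 11 14)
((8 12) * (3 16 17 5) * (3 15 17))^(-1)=(3 16)(5 17 15)(8 12)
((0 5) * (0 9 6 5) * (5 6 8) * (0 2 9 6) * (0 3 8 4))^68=(9)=((0 2 9 4)(3 8 5 6))^68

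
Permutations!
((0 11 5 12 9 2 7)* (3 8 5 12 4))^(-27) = (0 9)(2 11)(3 8 5 4)(7 12) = ((0 11 12 9 2 7)(3 8 5 4))^(-27)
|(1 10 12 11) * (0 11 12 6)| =5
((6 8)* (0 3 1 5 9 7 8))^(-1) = (0 6 8 7 9 5 1 3)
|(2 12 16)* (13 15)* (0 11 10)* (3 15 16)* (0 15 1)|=10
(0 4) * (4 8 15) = (0 8 15 4) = [8, 1, 2, 3, 0, 5, 6, 7, 15, 9, 10, 11, 12, 13, 14, 4]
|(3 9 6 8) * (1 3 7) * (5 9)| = |(1 3 5 9 6 8 7)| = 7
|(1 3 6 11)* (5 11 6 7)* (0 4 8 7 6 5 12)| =|(0 4 8 7 12)(1 3 6 5 11)| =5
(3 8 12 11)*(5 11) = (3 8 12 5 11) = [0, 1, 2, 8, 4, 11, 6, 7, 12, 9, 10, 3, 5]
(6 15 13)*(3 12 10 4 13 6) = (3 12 10 4 13)(6 15) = [0, 1, 2, 12, 13, 5, 15, 7, 8, 9, 4, 11, 10, 3, 14, 6]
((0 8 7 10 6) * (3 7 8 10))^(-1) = ((0 10 6)(3 7))^(-1) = (0 6 10)(3 7)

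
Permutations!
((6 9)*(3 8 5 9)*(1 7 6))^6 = ((1 7 6 3 8 5 9))^6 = (1 9 5 8 3 6 7)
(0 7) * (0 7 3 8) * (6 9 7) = [3, 1, 2, 8, 4, 5, 9, 6, 0, 7] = (0 3 8)(6 9 7)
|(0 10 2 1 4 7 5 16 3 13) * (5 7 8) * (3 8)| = |(0 10 2 1 4 3 13)(5 16 8)| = 21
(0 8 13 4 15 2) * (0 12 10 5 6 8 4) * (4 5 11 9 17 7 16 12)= [5, 1, 4, 3, 15, 6, 8, 16, 13, 17, 11, 9, 10, 0, 14, 2, 12, 7]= (0 5 6 8 13)(2 4 15)(7 16 12 10 11 9 17)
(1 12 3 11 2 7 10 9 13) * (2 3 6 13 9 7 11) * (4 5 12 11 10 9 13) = (1 11 3 2 10 7 9 13)(4 5 12 6) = [0, 11, 10, 2, 5, 12, 4, 9, 8, 13, 7, 3, 6, 1]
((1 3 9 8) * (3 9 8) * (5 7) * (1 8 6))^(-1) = (1 6 3 9)(5 7)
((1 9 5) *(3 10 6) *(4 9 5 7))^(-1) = (1 5)(3 6 10)(4 7 9)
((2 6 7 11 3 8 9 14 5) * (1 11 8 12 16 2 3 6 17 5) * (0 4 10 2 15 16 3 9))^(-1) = (0 8 7 6 11 1 14 9 5 17 2 10 4)(3 12)(15 16)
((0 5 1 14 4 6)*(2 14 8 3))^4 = (0 3 6 8 4 1 14 5 2) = ((0 5 1 8 3 2 14 4 6))^4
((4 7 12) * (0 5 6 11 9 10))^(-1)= (0 10 9 11 6 5)(4 12 7)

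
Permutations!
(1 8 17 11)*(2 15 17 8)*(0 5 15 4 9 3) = (0 5 15 17 11 1 2 4 9 3) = [5, 2, 4, 0, 9, 15, 6, 7, 8, 3, 10, 1, 12, 13, 14, 17, 16, 11]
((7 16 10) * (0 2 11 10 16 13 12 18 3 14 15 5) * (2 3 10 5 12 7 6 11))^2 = (0 14 12 10 11)(3 15 18 6 5) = ((0 3 14 15 12 18 10 6 11 5)(7 13))^2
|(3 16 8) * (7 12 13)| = 3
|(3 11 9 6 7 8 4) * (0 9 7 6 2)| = 15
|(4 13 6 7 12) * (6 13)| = 4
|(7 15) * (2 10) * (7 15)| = 2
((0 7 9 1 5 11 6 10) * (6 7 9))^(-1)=(0 10 6 7 11 5 1 9)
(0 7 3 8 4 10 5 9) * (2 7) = (0 2 7 3 8 4 10 5 9) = [2, 1, 7, 8, 10, 9, 6, 3, 4, 0, 5]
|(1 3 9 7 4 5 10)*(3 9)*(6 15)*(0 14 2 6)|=30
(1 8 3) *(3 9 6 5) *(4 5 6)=(1 8 9 4 5 3)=[0, 8, 2, 1, 5, 3, 6, 7, 9, 4]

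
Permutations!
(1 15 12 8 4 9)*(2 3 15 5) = (1 5 2 3 15 12 8 4 9) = [0, 5, 3, 15, 9, 2, 6, 7, 4, 1, 10, 11, 8, 13, 14, 12]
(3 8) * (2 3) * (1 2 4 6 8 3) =(1 2)(4 6 8) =[0, 2, 1, 3, 6, 5, 8, 7, 4]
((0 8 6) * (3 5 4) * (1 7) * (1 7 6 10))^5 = (10)(3 4 5)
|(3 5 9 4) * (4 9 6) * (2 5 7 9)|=|(2 5 6 4 3 7 9)|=7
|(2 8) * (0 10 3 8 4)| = 6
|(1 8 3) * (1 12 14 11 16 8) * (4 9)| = 6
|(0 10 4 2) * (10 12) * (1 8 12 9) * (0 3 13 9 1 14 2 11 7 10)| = |(0 1 8 12)(2 3 13 9 14)(4 11 7 10)| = 20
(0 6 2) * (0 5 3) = (0 6 2 5 3) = [6, 1, 5, 0, 4, 3, 2]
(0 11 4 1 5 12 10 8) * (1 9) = (0 11 4 9 1 5 12 10 8) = [11, 5, 2, 3, 9, 12, 6, 7, 0, 1, 8, 4, 10]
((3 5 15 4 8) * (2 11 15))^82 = (2 3 4 11 5 8 15)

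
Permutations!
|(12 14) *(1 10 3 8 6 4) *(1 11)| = |(1 10 3 8 6 4 11)(12 14)| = 14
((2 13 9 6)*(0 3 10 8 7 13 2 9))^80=(0 10 7)(3 8 13)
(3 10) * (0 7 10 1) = (0 7 10 3 1) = [7, 0, 2, 1, 4, 5, 6, 10, 8, 9, 3]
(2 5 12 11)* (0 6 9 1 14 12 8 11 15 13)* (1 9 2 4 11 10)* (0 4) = (0 6 2 5 8 10 1 14 12 15 13 4 11) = [6, 14, 5, 3, 11, 8, 2, 7, 10, 9, 1, 0, 15, 4, 12, 13]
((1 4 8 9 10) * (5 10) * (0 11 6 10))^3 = ((0 11 6 10 1 4 8 9 5))^3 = (0 10 8)(1 9 11)(4 5 6)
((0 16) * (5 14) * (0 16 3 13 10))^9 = ((16)(0 3 13 10)(5 14))^9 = (16)(0 3 13 10)(5 14)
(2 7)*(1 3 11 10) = (1 3 11 10)(2 7) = [0, 3, 7, 11, 4, 5, 6, 2, 8, 9, 1, 10]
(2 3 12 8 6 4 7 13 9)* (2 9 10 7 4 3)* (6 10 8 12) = (3 6)(7 13 8 10) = [0, 1, 2, 6, 4, 5, 3, 13, 10, 9, 7, 11, 12, 8]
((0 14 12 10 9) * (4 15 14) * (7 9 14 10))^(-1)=((0 4 15 10 14 12 7 9))^(-1)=(0 9 7 12 14 10 15 4)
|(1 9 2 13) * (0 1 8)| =6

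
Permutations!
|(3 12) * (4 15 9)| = 6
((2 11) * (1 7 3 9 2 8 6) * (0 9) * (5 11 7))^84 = ((0 9 2 7 3)(1 5 11 8 6))^84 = (0 3 7 2 9)(1 6 8 11 5)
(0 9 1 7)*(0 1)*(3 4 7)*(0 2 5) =(0 9 2 5)(1 3 4 7) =[9, 3, 5, 4, 7, 0, 6, 1, 8, 2]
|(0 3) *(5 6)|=|(0 3)(5 6)|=2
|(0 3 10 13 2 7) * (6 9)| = |(0 3 10 13 2 7)(6 9)| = 6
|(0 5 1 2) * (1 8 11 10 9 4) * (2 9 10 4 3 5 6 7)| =|(0 6 7 2)(1 9 3 5 8 11 4)| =28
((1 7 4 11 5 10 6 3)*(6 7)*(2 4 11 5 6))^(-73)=(1 3 6 11 7 10 5 4 2)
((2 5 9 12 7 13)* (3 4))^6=((2 5 9 12 7 13)(3 4))^6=(13)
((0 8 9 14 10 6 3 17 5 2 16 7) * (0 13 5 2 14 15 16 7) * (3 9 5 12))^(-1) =((0 8 5 14 10 6 9 15 16)(2 7 13 12 3 17))^(-1) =(0 16 15 9 6 10 14 5 8)(2 17 3 12 13 7)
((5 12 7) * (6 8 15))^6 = (15)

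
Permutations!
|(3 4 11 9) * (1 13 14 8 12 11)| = |(1 13 14 8 12 11 9 3 4)| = 9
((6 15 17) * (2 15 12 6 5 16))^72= ((2 15 17 5 16)(6 12))^72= (2 17 16 15 5)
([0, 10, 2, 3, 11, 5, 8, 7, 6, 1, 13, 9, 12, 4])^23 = [0, 9, 2, 3, 13, 5, 8, 7, 6, 11, 1, 4, 12, 10]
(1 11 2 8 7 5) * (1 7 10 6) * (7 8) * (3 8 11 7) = (1 7 5 11 2 3 8 10 6) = [0, 7, 3, 8, 4, 11, 1, 5, 10, 9, 6, 2]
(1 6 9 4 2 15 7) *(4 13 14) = (1 6 9 13 14 4 2 15 7) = [0, 6, 15, 3, 2, 5, 9, 1, 8, 13, 10, 11, 12, 14, 4, 7]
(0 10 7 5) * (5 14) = (0 10 7 14 5) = [10, 1, 2, 3, 4, 0, 6, 14, 8, 9, 7, 11, 12, 13, 5]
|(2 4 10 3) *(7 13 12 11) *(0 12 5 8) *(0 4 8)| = |(0 12 11 7 13 5)(2 8 4 10 3)| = 30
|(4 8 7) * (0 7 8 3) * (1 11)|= |(0 7 4 3)(1 11)|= 4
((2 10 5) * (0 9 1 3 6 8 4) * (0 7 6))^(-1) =((0 9 1 3)(2 10 5)(4 7 6 8))^(-1) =(0 3 1 9)(2 5 10)(4 8 6 7)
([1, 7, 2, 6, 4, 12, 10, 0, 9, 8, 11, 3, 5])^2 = (12)(0 7 1)(3 10)(6 11)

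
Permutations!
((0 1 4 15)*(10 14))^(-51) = (0 1 4 15)(10 14)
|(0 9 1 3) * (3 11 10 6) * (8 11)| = 8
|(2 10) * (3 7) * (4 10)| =6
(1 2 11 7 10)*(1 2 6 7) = (1 6 7 10 2 11) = [0, 6, 11, 3, 4, 5, 7, 10, 8, 9, 2, 1]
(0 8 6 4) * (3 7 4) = [8, 1, 2, 7, 0, 5, 3, 4, 6] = (0 8 6 3 7 4)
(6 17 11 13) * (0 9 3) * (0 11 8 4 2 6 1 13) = [9, 13, 6, 11, 2, 5, 17, 7, 4, 3, 10, 0, 12, 1, 14, 15, 16, 8] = (0 9 3 11)(1 13)(2 6 17 8 4)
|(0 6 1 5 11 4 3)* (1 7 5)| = |(0 6 7 5 11 4 3)| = 7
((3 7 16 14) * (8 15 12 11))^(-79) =(3 7 16 14)(8 15 12 11)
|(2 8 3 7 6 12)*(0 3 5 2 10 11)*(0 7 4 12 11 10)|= |(0 3 4 12)(2 8 5)(6 11 7)|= 12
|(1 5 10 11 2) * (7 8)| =|(1 5 10 11 2)(7 8)| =10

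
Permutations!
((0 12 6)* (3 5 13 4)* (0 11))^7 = (0 11 6 12)(3 4 13 5)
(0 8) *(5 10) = (0 8)(5 10) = [8, 1, 2, 3, 4, 10, 6, 7, 0, 9, 5]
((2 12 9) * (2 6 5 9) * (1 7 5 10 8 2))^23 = (1 10 7 8 5 2 9 12 6)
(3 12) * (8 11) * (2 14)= [0, 1, 14, 12, 4, 5, 6, 7, 11, 9, 10, 8, 3, 13, 2]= (2 14)(3 12)(8 11)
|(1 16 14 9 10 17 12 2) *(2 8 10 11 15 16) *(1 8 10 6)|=|(1 2 8 6)(9 11 15 16 14)(10 17 12)|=60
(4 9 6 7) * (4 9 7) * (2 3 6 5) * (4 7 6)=(2 3 4 6 7 9 5)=[0, 1, 3, 4, 6, 2, 7, 9, 8, 5]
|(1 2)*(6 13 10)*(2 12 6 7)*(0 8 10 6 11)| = |(0 8 10 7 2 1 12 11)(6 13)| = 8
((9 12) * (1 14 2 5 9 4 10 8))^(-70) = (1 2 9 4 8 14 5 12 10)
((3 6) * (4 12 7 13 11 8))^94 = (4 11 7)(8 13 12)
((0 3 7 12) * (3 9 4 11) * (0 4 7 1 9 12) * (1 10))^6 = (0 1 11)(3 12 9)(4 7 10)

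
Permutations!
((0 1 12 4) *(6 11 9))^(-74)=(0 12)(1 4)(6 11 9)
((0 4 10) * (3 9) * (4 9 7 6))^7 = (10)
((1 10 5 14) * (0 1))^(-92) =((0 1 10 5 14))^(-92) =(0 5 1 14 10)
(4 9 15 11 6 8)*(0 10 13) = [10, 1, 2, 3, 9, 5, 8, 7, 4, 15, 13, 6, 12, 0, 14, 11] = (0 10 13)(4 9 15 11 6 8)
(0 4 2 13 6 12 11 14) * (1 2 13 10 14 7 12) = (0 4 13 6 1 2 10 14)(7 12 11) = [4, 2, 10, 3, 13, 5, 1, 12, 8, 9, 14, 7, 11, 6, 0]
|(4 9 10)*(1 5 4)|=|(1 5 4 9 10)|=5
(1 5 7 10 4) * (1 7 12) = (1 5 12)(4 7 10) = [0, 5, 2, 3, 7, 12, 6, 10, 8, 9, 4, 11, 1]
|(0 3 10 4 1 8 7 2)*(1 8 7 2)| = |(0 3 10 4 8 2)(1 7)| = 6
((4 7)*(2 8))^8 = ((2 8)(4 7))^8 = (8)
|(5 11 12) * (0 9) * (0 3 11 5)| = 5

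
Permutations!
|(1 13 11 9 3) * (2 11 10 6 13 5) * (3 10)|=9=|(1 5 2 11 9 10 6 13 3)|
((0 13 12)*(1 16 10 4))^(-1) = ((0 13 12)(1 16 10 4))^(-1) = (0 12 13)(1 4 10 16)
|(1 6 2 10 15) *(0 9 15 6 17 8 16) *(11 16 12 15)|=|(0 9 11 16)(1 17 8 12 15)(2 10 6)|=60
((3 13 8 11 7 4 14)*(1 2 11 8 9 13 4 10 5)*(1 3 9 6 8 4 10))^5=((1 2 11 7)(3 10 5)(4 14 9 13 6 8))^5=(1 2 11 7)(3 5 10)(4 8 6 13 9 14)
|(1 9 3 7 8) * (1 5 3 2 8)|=|(1 9 2 8 5 3 7)|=7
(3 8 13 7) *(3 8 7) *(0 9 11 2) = (0 9 11 2)(3 7 8 13) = [9, 1, 0, 7, 4, 5, 6, 8, 13, 11, 10, 2, 12, 3]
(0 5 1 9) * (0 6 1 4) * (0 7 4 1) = (0 5 1 9 6)(4 7) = [5, 9, 2, 3, 7, 1, 0, 4, 8, 6]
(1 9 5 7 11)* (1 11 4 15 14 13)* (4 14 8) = (1 9 5 7 14 13)(4 15 8) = [0, 9, 2, 3, 15, 7, 6, 14, 4, 5, 10, 11, 12, 1, 13, 8]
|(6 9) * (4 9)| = |(4 9 6)| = 3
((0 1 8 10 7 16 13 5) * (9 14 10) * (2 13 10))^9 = (16)(0 1 8 9 14 2 13 5)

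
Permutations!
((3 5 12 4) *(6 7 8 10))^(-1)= (3 4 12 5)(6 10 8 7)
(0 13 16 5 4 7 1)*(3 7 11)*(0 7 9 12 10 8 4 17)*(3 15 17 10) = (0 13 16 5 10 8 4 11 15 17)(1 7)(3 9 12) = [13, 7, 2, 9, 11, 10, 6, 1, 4, 12, 8, 15, 3, 16, 14, 17, 5, 0]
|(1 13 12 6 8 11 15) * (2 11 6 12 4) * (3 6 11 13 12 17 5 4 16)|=13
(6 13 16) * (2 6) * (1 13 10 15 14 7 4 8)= [0, 13, 6, 3, 8, 5, 10, 4, 1, 9, 15, 11, 12, 16, 7, 14, 2]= (1 13 16 2 6 10 15 14 7 4 8)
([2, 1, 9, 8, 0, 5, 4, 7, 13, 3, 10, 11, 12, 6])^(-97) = [4, 1, 0, 9, 6, 5, 13, 7, 3, 2, 10, 11, 12, 8]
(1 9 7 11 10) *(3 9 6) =(1 6 3 9 7 11 10) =[0, 6, 2, 9, 4, 5, 3, 11, 8, 7, 1, 10]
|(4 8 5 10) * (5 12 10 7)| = 4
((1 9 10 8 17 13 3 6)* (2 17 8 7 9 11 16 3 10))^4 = (1 6 3 16 11)(2 7 13)(9 10 17)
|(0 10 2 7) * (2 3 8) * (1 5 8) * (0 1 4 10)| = |(1 5 8 2 7)(3 4 10)| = 15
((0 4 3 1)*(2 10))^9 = ((0 4 3 1)(2 10))^9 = (0 4 3 1)(2 10)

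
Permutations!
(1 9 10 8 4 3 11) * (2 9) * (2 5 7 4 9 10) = (1 5 7 4 3 11)(2 10 8 9) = [0, 5, 10, 11, 3, 7, 6, 4, 9, 2, 8, 1]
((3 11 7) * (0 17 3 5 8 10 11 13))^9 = (0 17 3 13)(5 7 11 10 8) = ((0 17 3 13)(5 8 10 11 7))^9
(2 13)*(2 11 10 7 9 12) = (2 13 11 10 7 9 12) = [0, 1, 13, 3, 4, 5, 6, 9, 8, 12, 7, 10, 2, 11]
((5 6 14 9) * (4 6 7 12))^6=((4 6 14 9 5 7 12))^6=(4 12 7 5 9 14 6)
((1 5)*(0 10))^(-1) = ((0 10)(1 5))^(-1) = (0 10)(1 5)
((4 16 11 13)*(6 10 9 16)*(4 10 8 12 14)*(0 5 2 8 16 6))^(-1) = ((0 5 2 8 12 14 4)(6 16 11 13 10 9))^(-1) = (0 4 14 12 8 2 5)(6 9 10 13 11 16)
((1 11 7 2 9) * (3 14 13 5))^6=(1 11 7 2 9)(3 13)(5 14)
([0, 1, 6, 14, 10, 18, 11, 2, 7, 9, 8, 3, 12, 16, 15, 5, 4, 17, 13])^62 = (2 5 8 14 4 11 13)(3 16 6 18 7 15 10)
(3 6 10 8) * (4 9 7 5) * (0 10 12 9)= (0 10 8 3 6 12 9 7 5 4)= [10, 1, 2, 6, 0, 4, 12, 5, 3, 7, 8, 11, 9]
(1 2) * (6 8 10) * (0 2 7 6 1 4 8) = (0 2 4 8 10 1 7 6) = [2, 7, 4, 3, 8, 5, 0, 6, 10, 9, 1]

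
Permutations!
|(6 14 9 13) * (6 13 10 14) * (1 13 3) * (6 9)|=12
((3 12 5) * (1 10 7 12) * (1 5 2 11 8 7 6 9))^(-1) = ((1 10 6 9)(2 11 8 7 12)(3 5))^(-1) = (1 9 6 10)(2 12 7 8 11)(3 5)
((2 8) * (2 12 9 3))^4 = (2 3 9 12 8)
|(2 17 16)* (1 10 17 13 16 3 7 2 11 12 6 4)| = 12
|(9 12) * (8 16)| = 2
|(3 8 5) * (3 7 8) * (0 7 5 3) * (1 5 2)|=|(0 7 8 3)(1 5 2)|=12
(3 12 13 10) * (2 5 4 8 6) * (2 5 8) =(2 8 6 5 4)(3 12 13 10) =[0, 1, 8, 12, 2, 4, 5, 7, 6, 9, 3, 11, 13, 10]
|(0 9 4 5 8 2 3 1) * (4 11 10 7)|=|(0 9 11 10 7 4 5 8 2 3 1)|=11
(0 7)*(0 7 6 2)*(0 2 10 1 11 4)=(0 6 10 1 11 4)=[6, 11, 2, 3, 0, 5, 10, 7, 8, 9, 1, 4]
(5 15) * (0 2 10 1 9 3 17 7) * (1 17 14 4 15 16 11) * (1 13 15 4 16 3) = (0 2 10 17 7)(1 9)(3 14 16 11 13 15 5) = [2, 9, 10, 14, 4, 3, 6, 0, 8, 1, 17, 13, 12, 15, 16, 5, 11, 7]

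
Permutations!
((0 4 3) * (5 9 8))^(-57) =((0 4 3)(5 9 8))^(-57) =(9)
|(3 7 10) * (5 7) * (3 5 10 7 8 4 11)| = 6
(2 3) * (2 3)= (3)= [0, 1, 2, 3]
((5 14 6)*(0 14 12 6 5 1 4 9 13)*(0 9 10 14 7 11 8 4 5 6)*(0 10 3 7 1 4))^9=((0 1 5 12 10 14 6 4 3 7 11 8)(9 13))^9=(0 7 6 12)(1 11 4 10)(3 14 5 8)(9 13)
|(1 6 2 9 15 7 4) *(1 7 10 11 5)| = 8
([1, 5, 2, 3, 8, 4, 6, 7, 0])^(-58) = [5, 4, 2, 3, 0, 8, 6, 7, 1]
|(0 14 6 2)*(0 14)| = |(2 14 6)| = 3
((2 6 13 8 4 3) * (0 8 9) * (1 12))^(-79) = (0 8 4 3 2 6 13 9)(1 12)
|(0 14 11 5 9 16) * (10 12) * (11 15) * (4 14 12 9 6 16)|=11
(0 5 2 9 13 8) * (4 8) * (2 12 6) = [5, 1, 9, 3, 8, 12, 2, 7, 0, 13, 10, 11, 6, 4] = (0 5 12 6 2 9 13 4 8)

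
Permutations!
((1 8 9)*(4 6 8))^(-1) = (1 9 8 6 4)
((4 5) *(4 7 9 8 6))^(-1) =((4 5 7 9 8 6))^(-1) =(4 6 8 9 7 5)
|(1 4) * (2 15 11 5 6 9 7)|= |(1 4)(2 15 11 5 6 9 7)|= 14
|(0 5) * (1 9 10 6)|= 4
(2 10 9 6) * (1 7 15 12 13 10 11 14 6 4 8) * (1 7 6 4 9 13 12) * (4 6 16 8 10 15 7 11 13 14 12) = (1 16 8 11 12 4 10 14 6 2 13 15) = [0, 16, 13, 3, 10, 5, 2, 7, 11, 9, 14, 12, 4, 15, 6, 1, 8]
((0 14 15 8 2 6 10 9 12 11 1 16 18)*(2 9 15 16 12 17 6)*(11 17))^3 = ((0 14 16 18)(1 12 17 6 10 15 8 9 11))^3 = (0 18 16 14)(1 6 8)(9 12 10)(11 17 15)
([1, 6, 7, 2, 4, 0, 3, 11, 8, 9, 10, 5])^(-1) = (0 5 11 7 2 3 6 1)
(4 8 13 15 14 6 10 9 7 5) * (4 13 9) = [0, 1, 2, 3, 8, 13, 10, 5, 9, 7, 4, 11, 12, 15, 6, 14] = (4 8 9 7 5 13 15 14 6 10)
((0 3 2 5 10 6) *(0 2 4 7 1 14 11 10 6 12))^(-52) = (0 4 1 11 12 3 7 14 10)(2 6 5)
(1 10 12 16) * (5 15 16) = (1 10 12 5 15 16) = [0, 10, 2, 3, 4, 15, 6, 7, 8, 9, 12, 11, 5, 13, 14, 16, 1]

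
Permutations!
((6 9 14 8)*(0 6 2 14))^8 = ((0 6 9)(2 14 8))^8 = (0 9 6)(2 8 14)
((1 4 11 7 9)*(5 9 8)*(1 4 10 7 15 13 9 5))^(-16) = (4 9 13 15 11)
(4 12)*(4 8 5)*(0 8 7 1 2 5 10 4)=(0 8 10 4 12 7 1 2 5)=[8, 2, 5, 3, 12, 0, 6, 1, 10, 9, 4, 11, 7]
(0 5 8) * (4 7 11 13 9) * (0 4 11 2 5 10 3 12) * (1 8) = (0 10 3 12)(1 8 4 7 2 5)(9 11 13) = [10, 8, 5, 12, 7, 1, 6, 2, 4, 11, 3, 13, 0, 9]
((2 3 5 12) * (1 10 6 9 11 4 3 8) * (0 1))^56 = (0 5 9)(1 12 11)(2 4 10)(3 6 8)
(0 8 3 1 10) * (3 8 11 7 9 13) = [11, 10, 2, 1, 4, 5, 6, 9, 8, 13, 0, 7, 12, 3] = (0 11 7 9 13 3 1 10)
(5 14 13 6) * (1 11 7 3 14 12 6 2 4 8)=(1 11 7 3 14 13 2 4 8)(5 12 6)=[0, 11, 4, 14, 8, 12, 5, 3, 1, 9, 10, 7, 6, 2, 13]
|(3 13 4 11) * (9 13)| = 5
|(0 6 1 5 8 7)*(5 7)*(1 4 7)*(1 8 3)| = 4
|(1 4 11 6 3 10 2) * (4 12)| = 8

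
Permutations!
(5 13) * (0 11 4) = (0 11 4)(5 13) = [11, 1, 2, 3, 0, 13, 6, 7, 8, 9, 10, 4, 12, 5]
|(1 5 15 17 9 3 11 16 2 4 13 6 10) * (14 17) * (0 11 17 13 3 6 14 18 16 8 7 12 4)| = 34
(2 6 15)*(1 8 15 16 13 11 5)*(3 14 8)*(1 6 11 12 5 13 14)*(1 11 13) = (1 3 11)(2 13 12 5 6 16 14 8 15) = [0, 3, 13, 11, 4, 6, 16, 7, 15, 9, 10, 1, 5, 12, 8, 2, 14]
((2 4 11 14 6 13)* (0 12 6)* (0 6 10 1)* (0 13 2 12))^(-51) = (1 13 12 10)(2 6 14 11 4)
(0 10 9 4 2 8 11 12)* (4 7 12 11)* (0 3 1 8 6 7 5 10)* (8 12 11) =(1 12 3)(2 6 7 11 8 4)(5 10 9) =[0, 12, 6, 1, 2, 10, 7, 11, 4, 5, 9, 8, 3]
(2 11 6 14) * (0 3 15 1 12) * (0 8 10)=(0 3 15 1 12 8 10)(2 11 6 14)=[3, 12, 11, 15, 4, 5, 14, 7, 10, 9, 0, 6, 8, 13, 2, 1]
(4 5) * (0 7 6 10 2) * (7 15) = (0 15 7 6 10 2)(4 5) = [15, 1, 0, 3, 5, 4, 10, 6, 8, 9, 2, 11, 12, 13, 14, 7]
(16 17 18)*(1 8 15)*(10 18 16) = (1 8 15)(10 18)(16 17) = [0, 8, 2, 3, 4, 5, 6, 7, 15, 9, 18, 11, 12, 13, 14, 1, 17, 16, 10]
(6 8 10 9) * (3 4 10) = (3 4 10 9 6 8) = [0, 1, 2, 4, 10, 5, 8, 7, 3, 6, 9]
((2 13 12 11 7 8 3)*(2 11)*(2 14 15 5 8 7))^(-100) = (2 11 3 8 5 15 14 12 13)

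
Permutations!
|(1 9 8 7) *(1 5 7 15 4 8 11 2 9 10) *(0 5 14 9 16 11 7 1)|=12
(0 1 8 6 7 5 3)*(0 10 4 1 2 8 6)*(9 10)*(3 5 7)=(0 2 8)(1 6 3 9 10 4)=[2, 6, 8, 9, 1, 5, 3, 7, 0, 10, 4]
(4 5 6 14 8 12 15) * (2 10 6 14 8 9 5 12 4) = [0, 1, 10, 3, 12, 14, 8, 7, 4, 5, 6, 11, 15, 13, 9, 2] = (2 10 6 8 4 12 15)(5 14 9)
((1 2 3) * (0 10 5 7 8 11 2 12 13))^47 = ((0 10 5 7 8 11 2 3 1 12 13))^47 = (0 7 2 12 10 8 3 13 5 11 1)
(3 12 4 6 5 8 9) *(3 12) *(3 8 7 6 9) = (3 8)(4 9 12)(5 7 6) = [0, 1, 2, 8, 9, 7, 5, 6, 3, 12, 10, 11, 4]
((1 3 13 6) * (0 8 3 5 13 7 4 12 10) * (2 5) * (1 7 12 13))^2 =((0 8 3 12 10)(1 2 5)(4 13 6 7))^2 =(0 3 10 8 12)(1 5 2)(4 6)(7 13)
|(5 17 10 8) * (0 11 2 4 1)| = |(0 11 2 4 1)(5 17 10 8)| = 20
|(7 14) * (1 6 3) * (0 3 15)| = |(0 3 1 6 15)(7 14)| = 10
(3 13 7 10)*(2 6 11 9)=(2 6 11 9)(3 13 7 10)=[0, 1, 6, 13, 4, 5, 11, 10, 8, 2, 3, 9, 12, 7]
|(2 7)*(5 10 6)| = 6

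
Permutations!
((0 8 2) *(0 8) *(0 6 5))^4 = (8)(0 6 5)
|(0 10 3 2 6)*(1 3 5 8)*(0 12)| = |(0 10 5 8 1 3 2 6 12)| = 9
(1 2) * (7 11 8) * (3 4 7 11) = (1 2)(3 4 7)(8 11) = [0, 2, 1, 4, 7, 5, 6, 3, 11, 9, 10, 8]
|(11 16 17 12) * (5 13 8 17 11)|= |(5 13 8 17 12)(11 16)|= 10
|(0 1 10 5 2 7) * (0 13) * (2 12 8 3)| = |(0 1 10 5 12 8 3 2 7 13)| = 10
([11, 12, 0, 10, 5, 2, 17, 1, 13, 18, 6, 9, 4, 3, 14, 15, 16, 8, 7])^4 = [7, 2, 18, 8, 11, 9, 3, 5, 6, 12, 13, 1, 0, 17, 14, 15, 16, 10, 4]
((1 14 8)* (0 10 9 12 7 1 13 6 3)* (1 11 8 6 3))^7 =((0 10 9 12 7 11 8 13 3)(1 14 6))^7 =(0 13 11 12 10 3 8 7 9)(1 14 6)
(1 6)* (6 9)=[0, 9, 2, 3, 4, 5, 1, 7, 8, 6]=(1 9 6)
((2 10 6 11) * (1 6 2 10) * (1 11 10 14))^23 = ((1 6 10 2 11 14))^23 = (1 14 11 2 10 6)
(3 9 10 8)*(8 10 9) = (10)(3 8) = [0, 1, 2, 8, 4, 5, 6, 7, 3, 9, 10]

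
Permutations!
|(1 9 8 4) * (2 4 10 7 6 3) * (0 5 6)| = |(0 5 6 3 2 4 1 9 8 10 7)| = 11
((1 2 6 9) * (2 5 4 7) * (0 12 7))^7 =((0 12 7 2 6 9 1 5 4))^7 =(0 5 9 2 12 4 1 6 7)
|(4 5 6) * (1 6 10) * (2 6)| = 6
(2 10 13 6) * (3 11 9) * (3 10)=(2 3 11 9 10 13 6)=[0, 1, 3, 11, 4, 5, 2, 7, 8, 10, 13, 9, 12, 6]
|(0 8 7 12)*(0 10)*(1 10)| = 6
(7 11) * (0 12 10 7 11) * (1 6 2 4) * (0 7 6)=(0 12 10 6 2 4 1)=[12, 0, 4, 3, 1, 5, 2, 7, 8, 9, 6, 11, 10]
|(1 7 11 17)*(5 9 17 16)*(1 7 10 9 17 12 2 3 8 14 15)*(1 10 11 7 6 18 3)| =|(1 11 16 5 17 6 18 3 8 14 15 10 9 12 2)| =15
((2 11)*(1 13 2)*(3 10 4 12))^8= ((1 13 2 11)(3 10 4 12))^8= (13)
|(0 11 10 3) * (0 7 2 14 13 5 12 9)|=11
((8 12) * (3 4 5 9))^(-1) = (3 9 5 4)(8 12)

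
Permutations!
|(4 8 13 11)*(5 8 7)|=6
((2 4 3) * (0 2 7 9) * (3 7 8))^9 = (0 9 7 4 2)(3 8)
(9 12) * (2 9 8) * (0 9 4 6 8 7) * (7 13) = (0 9 12 13 7)(2 4 6 8) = [9, 1, 4, 3, 6, 5, 8, 0, 2, 12, 10, 11, 13, 7]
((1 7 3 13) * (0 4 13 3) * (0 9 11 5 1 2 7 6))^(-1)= (0 6 1 5 11 9 7 2 13 4)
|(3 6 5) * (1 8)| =6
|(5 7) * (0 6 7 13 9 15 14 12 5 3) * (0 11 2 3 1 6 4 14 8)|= 9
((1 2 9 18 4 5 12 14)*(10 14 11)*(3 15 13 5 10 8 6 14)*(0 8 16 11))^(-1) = (0 12 5 13 15 3 10 4 18 9 2 1 14 6 8)(11 16)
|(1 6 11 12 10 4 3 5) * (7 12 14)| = 10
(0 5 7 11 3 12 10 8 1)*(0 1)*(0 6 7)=(0 5)(3 12 10 8 6 7 11)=[5, 1, 2, 12, 4, 0, 7, 11, 6, 9, 8, 3, 10]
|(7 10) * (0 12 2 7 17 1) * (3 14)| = 14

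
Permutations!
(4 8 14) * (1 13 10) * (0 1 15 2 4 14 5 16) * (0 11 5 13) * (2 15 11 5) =(0 1)(2 4 8 13 10 11)(5 16) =[1, 0, 4, 3, 8, 16, 6, 7, 13, 9, 11, 2, 12, 10, 14, 15, 5]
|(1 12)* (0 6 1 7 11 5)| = 7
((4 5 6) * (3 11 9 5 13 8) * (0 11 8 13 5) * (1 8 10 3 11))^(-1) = ((13)(0 1 8 11 9)(3 10)(4 5 6))^(-1) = (13)(0 9 11 8 1)(3 10)(4 6 5)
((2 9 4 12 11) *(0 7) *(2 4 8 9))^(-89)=((0 7)(4 12 11)(8 9))^(-89)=(0 7)(4 12 11)(8 9)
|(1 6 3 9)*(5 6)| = |(1 5 6 3 9)| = 5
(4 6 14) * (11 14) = (4 6 11 14) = [0, 1, 2, 3, 6, 5, 11, 7, 8, 9, 10, 14, 12, 13, 4]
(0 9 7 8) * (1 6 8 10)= (0 9 7 10 1 6 8)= [9, 6, 2, 3, 4, 5, 8, 10, 0, 7, 1]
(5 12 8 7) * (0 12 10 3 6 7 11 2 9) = (0 12 8 11 2 9)(3 6 7 5 10) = [12, 1, 9, 6, 4, 10, 7, 5, 11, 0, 3, 2, 8]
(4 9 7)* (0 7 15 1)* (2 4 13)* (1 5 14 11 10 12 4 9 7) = (0 1)(2 9 15 5 14 11 10 12 4 7 13) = [1, 0, 9, 3, 7, 14, 6, 13, 8, 15, 12, 10, 4, 2, 11, 5]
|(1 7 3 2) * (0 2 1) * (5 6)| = |(0 2)(1 7 3)(5 6)| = 6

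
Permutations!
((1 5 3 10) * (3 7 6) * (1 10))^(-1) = (10)(1 3 6 7 5)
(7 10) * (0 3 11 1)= (0 3 11 1)(7 10)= [3, 0, 2, 11, 4, 5, 6, 10, 8, 9, 7, 1]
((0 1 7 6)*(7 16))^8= (0 7 1 6 16)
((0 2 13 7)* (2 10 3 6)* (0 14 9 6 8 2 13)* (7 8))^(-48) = ((0 10 3 7 14 9 6 13 8 2))^(-48) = (0 3 14 6 8)(2 10 7 9 13)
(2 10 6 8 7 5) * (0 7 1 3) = (0 7 5 2 10 6 8 1 3) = [7, 3, 10, 0, 4, 2, 8, 5, 1, 9, 6]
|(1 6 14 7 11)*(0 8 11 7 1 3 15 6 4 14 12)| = |(0 8 11 3 15 6 12)(1 4 14)| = 21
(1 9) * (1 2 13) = [0, 9, 13, 3, 4, 5, 6, 7, 8, 2, 10, 11, 12, 1] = (1 9 2 13)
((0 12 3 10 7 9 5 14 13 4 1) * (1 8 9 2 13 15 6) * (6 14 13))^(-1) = (0 1 6 2 7 10 3 12)(4 13 5 9 8)(14 15)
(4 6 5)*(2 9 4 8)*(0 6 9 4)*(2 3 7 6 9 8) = (0 9)(2 4 8 3 7 6 5) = [9, 1, 4, 7, 8, 2, 5, 6, 3, 0]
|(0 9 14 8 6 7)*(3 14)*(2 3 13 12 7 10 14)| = 20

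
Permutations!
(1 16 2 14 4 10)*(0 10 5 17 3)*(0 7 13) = (0 10 1 16 2 14 4 5 17 3 7 13) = [10, 16, 14, 7, 5, 17, 6, 13, 8, 9, 1, 11, 12, 0, 4, 15, 2, 3]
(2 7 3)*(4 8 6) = (2 7 3)(4 8 6) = [0, 1, 7, 2, 8, 5, 4, 3, 6]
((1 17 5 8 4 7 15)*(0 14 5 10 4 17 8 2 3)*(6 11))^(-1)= (0 3 2 5 14)(1 15 7 4 10 17 8)(6 11)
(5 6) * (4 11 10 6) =[0, 1, 2, 3, 11, 4, 5, 7, 8, 9, 6, 10] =(4 11 10 6 5)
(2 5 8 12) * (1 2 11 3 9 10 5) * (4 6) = (1 2)(3 9 10 5 8 12 11)(4 6) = [0, 2, 1, 9, 6, 8, 4, 7, 12, 10, 5, 3, 11]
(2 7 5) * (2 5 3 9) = [0, 1, 7, 9, 4, 5, 6, 3, 8, 2] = (2 7 3 9)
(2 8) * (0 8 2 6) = [8, 1, 2, 3, 4, 5, 0, 7, 6] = (0 8 6)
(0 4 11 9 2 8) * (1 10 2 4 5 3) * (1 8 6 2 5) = (0 1 10 5 3 8)(2 6)(4 11 9) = [1, 10, 6, 8, 11, 3, 2, 7, 0, 4, 5, 9]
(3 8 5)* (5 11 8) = (3 5)(8 11) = [0, 1, 2, 5, 4, 3, 6, 7, 11, 9, 10, 8]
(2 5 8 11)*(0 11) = (0 11 2 5 8) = [11, 1, 5, 3, 4, 8, 6, 7, 0, 9, 10, 2]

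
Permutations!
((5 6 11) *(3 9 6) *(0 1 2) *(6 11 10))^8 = ((0 1 2)(3 9 11 5)(6 10))^8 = (11)(0 2 1)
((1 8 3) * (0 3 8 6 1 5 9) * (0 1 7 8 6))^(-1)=(0 1 9 5 3)(6 8 7)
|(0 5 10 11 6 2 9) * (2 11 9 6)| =|(0 5 10 9)(2 6 11)| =12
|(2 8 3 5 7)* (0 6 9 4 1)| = |(0 6 9 4 1)(2 8 3 5 7)| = 5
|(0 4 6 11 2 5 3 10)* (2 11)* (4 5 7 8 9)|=12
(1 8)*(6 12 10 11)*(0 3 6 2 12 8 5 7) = [3, 5, 12, 6, 4, 7, 8, 0, 1, 9, 11, 2, 10] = (0 3 6 8 1 5 7)(2 12 10 11)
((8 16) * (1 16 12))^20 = (16)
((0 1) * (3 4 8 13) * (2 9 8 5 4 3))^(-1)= (0 1)(2 13 8 9)(4 5)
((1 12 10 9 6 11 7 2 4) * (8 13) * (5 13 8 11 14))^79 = ((1 12 10 9 6 14 5 13 11 7 2 4))^79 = (1 13 10 7 6 4 5 12 11 9 2 14)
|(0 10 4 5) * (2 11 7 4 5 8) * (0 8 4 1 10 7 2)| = 6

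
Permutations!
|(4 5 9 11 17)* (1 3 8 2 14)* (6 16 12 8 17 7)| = 14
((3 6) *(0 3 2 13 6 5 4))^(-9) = (13)(0 4 5 3)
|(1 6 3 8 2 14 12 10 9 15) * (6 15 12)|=30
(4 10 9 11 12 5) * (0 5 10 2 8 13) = [5, 1, 8, 3, 2, 4, 6, 7, 13, 11, 9, 12, 10, 0] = (0 5 4 2 8 13)(9 11 12 10)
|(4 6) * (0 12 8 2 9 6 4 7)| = 7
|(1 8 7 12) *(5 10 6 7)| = 7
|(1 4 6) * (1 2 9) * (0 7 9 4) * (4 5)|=4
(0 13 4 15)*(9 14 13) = [9, 1, 2, 3, 15, 5, 6, 7, 8, 14, 10, 11, 12, 4, 13, 0] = (0 9 14 13 4 15)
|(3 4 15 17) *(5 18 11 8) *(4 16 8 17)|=|(3 16 8 5 18 11 17)(4 15)|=14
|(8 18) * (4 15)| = 2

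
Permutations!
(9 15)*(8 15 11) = (8 15 9 11) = [0, 1, 2, 3, 4, 5, 6, 7, 15, 11, 10, 8, 12, 13, 14, 9]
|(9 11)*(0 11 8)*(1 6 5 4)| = |(0 11 9 8)(1 6 5 4)| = 4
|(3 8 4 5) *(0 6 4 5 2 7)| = |(0 6 4 2 7)(3 8 5)| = 15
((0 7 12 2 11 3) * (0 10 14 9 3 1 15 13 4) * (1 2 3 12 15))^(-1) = ((0 7 15 13 4)(2 11)(3 10 14 9 12))^(-1) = (0 4 13 15 7)(2 11)(3 12 9 14 10)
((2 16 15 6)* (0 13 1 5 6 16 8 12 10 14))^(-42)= (16)(0 10 8 6 1)(2 5 13 14 12)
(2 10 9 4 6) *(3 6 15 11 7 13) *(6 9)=(2 10 6)(3 9 4 15 11 7 13)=[0, 1, 10, 9, 15, 5, 2, 13, 8, 4, 6, 7, 12, 3, 14, 11]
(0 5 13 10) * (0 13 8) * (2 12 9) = [5, 1, 12, 3, 4, 8, 6, 7, 0, 2, 13, 11, 9, 10] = (0 5 8)(2 12 9)(10 13)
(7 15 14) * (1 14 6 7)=(1 14)(6 7 15)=[0, 14, 2, 3, 4, 5, 7, 15, 8, 9, 10, 11, 12, 13, 1, 6]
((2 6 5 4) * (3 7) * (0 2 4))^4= (7)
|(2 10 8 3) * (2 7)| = 5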